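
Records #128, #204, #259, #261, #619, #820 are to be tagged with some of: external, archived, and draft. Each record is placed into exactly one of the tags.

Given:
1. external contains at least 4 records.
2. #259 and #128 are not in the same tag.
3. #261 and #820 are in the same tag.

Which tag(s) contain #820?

#820: external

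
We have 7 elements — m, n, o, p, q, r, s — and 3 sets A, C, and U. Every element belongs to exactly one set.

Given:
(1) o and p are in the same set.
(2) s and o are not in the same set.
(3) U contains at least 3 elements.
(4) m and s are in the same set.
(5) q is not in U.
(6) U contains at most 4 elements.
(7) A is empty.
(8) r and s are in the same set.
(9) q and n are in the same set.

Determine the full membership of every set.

A = {}; C = {n, o, p, q}; U = {m, r, s}

From (5): q ∉ U.
(7): A already has 0, so the rest are out.
(9): n matches q: n ∉ U.
Only one set left: n ∈ C.
Only one set left: q ∈ C.
Suppose m ∈ C: no assignment then satisfies all the clues, so m ∉ C.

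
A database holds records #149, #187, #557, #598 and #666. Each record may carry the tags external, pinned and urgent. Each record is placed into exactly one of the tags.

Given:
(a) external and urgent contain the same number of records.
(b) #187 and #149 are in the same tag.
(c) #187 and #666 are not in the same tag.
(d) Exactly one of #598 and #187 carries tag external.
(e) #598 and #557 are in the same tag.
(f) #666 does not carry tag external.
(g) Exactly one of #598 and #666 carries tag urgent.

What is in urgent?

From (f): #666 ∉ external.
Suppose #149 ∈ urgent: no assignment then satisfies all the clues, so #149 ∉ urgent.

urgent = {#557, #598}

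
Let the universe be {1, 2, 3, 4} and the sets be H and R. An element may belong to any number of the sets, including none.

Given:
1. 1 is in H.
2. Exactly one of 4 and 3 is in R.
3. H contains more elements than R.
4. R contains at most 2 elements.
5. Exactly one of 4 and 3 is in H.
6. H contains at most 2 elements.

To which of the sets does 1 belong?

1: H

From (1): 1 ∈ H.
Suppose 1 ∈ R: no assignment then satisfies all the clues, so 1 ∉ R.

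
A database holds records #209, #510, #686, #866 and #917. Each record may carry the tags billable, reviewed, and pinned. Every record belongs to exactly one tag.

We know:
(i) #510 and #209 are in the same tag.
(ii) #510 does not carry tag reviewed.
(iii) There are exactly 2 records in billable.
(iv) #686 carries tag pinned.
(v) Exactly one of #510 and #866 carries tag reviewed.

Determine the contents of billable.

billable = {#209, #510}

From (ii): #510 ∉ reviewed.
From (iv): #686 ∈ pinned.
(i): #209 matches #510: #209 ∉ reviewed.
(v) (exactly one): #866 ∈ reviewed.
Suppose #209 ∉ billable: no assignment then satisfies all the clues, so #209 ∈ billable.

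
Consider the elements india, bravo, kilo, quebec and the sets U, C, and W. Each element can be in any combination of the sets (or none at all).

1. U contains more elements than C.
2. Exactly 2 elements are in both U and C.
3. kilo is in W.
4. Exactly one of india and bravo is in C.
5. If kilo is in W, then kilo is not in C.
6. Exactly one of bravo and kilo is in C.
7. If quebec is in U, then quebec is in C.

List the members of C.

C = {bravo, quebec}

From (3): kilo ∈ W.
(5): kilo ∉ C.
(6) (exactly one): bravo ∈ C.
(4) (exactly one): india ∉ C.
Suppose quebec ∉ C: no assignment then satisfies all the clues, so quebec ∈ C.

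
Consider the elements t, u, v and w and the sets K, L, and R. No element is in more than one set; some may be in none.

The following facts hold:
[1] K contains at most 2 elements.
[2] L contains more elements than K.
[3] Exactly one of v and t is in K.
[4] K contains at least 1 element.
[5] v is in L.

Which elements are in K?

K = {t}

From (5): v ∈ L.
(3) (exactly one): t ∈ K.
Suppose u ∈ K: no assignment then satisfies all the clues, so u ∉ K.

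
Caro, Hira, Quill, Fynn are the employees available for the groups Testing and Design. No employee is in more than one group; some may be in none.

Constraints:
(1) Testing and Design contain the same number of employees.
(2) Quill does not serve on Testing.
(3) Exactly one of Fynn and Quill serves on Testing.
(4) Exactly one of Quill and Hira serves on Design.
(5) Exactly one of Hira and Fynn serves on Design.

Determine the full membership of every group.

Testing = {Fynn}; Design = {Hira}

From (2): Quill ∉ Testing.
(3) (exactly one): Fynn ∈ Testing.
(5) (exactly one): Hira ∈ Design.
(4) (exactly one): Quill ∉ Design.
Suppose Caro ∈ Testing: no assignment then satisfies all the clues, so Caro ∉ Testing.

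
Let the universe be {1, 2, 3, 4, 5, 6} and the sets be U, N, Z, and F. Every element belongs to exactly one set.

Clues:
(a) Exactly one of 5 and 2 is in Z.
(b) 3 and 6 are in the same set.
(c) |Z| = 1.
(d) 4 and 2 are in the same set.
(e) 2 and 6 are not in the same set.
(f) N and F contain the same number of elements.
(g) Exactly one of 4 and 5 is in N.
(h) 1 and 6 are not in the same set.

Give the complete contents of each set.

U = {1}; N = {2, 4}; Z = {5}; F = {3, 6}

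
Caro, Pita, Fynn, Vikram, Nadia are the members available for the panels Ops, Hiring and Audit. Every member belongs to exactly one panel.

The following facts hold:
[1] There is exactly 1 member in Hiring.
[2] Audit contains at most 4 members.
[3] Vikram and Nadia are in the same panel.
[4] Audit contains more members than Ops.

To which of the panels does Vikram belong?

Vikram: Audit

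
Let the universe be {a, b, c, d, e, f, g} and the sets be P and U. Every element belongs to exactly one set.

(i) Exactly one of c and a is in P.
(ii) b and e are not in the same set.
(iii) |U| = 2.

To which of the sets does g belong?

g: P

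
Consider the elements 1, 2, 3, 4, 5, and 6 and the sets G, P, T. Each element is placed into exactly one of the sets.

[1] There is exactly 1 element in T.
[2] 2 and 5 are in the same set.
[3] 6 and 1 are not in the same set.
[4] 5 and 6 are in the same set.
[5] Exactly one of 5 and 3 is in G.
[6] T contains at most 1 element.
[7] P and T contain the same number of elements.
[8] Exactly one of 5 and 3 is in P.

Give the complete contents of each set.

G = {2, 4, 5, 6}; P = {3}; T = {1}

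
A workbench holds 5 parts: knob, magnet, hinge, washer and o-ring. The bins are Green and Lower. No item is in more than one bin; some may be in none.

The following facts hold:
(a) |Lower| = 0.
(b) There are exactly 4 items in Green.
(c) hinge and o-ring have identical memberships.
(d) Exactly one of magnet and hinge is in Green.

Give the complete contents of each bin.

Green = {hinge, knob, o-ring, washer}; Lower = {}

(a): Lower already has 0, so the rest are out.
Suppose knob ∉ Green: no assignment then satisfies all the clues, so knob ∈ Green.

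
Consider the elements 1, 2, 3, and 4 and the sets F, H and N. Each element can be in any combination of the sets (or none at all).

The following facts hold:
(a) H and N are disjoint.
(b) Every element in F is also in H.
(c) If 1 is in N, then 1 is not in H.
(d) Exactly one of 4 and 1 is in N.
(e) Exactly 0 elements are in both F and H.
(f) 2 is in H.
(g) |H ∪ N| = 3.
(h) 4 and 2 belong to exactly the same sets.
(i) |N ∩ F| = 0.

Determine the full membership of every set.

F = {}; H = {2, 4}; N = {1}

From (f): 2 ∈ H.
(a) (disjoint): 2 ∉ N.
(h): 4 matches 2: 4 ∈ H.
(h): 4 matches 2: 4 ∉ N.
(d) (exactly one): 1 ∈ N.
(a) (disjoint): 1 ∉ H.
(b) contrapositive: 1 ∉ F.
Suppose 2 ∈ F: no assignment then satisfies all the clues, so 2 ∉ F.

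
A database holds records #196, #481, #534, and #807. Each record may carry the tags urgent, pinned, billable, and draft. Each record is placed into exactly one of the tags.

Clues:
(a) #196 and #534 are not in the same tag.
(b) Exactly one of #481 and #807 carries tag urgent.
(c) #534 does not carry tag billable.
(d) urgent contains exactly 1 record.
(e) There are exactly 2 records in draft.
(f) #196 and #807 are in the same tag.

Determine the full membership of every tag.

From (c): #534 ∉ billable.
Suppose #196 ∈ urgent: no assignment then satisfies all the clues, so #196 ∉ urgent.

urgent = {#481}; pinned = {#534}; billable = {}; draft = {#196, #807}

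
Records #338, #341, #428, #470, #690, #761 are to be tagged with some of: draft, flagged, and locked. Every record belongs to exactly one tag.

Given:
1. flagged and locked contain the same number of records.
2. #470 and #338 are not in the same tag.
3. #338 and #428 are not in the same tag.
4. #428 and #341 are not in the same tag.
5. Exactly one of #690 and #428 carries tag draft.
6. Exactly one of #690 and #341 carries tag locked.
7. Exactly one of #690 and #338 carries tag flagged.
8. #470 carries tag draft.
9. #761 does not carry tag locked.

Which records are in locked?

locked = {#338, #341}

From (8): #470 ∈ draft.
From (9): #761 ∉ locked.
(2): #338 ∉ draft.
Suppose #338 ∉ locked: no assignment then satisfies all the clues, so #338 ∈ locked.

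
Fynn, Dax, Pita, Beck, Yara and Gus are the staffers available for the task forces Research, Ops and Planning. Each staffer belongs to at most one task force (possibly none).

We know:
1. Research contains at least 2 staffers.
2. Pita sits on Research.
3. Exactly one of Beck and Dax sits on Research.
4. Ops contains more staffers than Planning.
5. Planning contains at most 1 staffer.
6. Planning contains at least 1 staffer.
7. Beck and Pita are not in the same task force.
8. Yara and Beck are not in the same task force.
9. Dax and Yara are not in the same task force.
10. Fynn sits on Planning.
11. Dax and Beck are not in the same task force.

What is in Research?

Research = {Dax, Pita}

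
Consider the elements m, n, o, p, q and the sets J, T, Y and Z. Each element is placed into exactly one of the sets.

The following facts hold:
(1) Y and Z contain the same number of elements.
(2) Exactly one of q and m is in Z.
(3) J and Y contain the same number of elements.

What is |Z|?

1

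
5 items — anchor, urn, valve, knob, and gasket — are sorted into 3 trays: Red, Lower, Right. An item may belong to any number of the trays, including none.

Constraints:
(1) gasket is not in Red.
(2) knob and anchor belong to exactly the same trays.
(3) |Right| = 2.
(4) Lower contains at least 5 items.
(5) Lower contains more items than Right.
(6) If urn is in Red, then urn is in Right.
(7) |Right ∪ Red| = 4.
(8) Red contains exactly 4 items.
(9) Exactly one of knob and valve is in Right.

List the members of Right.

Right = {urn, valve}

From (1): gasket ∉ Red.
(4): only 5 candidates remain for Lower, so all are in.
(8): only 4 candidates remain for Red, so all are in.
(6): urn ∈ Right.
Suppose anchor ∈ Right: no assignment then satisfies all the clues, so anchor ∉ Right.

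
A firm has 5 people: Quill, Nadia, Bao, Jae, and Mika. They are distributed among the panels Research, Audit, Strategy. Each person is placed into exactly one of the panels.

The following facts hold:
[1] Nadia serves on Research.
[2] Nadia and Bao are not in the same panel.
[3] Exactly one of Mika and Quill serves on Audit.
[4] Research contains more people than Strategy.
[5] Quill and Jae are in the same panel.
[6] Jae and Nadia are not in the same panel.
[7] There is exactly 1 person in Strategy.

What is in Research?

From (1): Nadia ∈ Research.
(2): Bao ∉ Research.
(6): Jae ∉ Research.
(5): Quill matches Jae: Quill ∉ Research.
Suppose Mika ∉ Research: no assignment then satisfies all the clues, so Mika ∈ Research.

Research = {Mika, Nadia}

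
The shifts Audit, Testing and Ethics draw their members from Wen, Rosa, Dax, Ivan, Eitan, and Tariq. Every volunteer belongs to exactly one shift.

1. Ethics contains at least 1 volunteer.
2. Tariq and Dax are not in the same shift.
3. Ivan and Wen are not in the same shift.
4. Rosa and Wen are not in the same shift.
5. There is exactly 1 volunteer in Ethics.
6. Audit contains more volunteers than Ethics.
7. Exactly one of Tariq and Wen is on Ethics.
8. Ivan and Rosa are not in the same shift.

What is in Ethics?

Ethics = {Wen}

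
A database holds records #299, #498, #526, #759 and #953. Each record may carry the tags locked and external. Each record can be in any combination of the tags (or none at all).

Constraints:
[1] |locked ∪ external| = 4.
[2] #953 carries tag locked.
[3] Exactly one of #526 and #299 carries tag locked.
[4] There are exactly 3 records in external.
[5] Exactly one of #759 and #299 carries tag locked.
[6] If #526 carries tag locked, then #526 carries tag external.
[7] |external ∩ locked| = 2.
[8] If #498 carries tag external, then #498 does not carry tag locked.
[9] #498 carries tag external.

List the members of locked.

locked = {#526, #759, #953}

From (2): #953 ∈ locked.
From (9): #498 ∈ external.
(8): #498 ∉ locked.
Suppose #299 ∈ locked: no assignment then satisfies all the clues, so #299 ∉ locked.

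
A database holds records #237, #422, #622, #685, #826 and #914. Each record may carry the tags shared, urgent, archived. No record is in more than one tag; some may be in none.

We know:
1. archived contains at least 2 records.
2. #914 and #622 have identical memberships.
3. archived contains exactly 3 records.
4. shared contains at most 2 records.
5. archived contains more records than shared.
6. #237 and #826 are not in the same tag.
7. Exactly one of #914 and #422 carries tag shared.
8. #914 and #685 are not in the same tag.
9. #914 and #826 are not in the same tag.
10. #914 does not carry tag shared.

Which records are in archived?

archived = {#237, #622, #914}

From (10): #914 ∉ shared.
(2): #622 matches #914: #622 ∉ shared.
(7) (exactly one): #422 ∈ shared.
Suppose #237 ∉ archived: no assignment then satisfies all the clues, so #237 ∈ archived.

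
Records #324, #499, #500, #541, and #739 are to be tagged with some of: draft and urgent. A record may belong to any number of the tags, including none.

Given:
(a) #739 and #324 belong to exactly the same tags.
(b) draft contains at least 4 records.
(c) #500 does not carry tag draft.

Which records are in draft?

draft = {#324, #499, #541, #739}

From (c): #500 ∉ draft.
(b): only 4 candidates remain for draft, so all are in.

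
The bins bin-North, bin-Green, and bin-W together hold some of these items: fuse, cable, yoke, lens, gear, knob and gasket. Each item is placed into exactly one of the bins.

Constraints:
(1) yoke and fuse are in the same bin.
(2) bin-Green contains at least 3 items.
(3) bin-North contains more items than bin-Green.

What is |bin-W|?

0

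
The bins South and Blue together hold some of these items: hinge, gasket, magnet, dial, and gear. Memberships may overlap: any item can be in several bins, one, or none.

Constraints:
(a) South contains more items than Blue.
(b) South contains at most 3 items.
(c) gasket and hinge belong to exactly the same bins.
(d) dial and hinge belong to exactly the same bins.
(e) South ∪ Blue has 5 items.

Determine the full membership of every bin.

South = {dial, gasket, hinge}; Blue = {gear, magnet}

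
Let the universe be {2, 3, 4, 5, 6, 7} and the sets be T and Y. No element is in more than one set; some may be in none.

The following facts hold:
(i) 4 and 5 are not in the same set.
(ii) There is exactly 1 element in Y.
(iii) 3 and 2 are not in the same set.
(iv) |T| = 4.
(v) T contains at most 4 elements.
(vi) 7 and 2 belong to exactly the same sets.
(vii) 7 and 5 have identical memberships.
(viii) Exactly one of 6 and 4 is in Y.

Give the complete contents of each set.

T = {2, 5, 6, 7}; Y = {4}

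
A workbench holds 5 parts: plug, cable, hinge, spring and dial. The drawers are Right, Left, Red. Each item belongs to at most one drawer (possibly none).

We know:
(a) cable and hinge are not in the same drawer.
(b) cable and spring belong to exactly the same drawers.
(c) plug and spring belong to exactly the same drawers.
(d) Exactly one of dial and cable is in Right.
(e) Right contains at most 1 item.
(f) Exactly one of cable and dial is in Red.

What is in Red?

Red = {cable, plug, spring}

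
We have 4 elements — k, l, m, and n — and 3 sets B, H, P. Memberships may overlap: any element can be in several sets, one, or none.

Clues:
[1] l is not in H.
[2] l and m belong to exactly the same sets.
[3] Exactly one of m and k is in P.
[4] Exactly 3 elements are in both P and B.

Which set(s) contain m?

From (1): l ∉ H.
(2): m matches l: m ∉ H.
Suppose m ∉ B: no assignment then satisfies all the clues, so m ∈ B.

m: B, P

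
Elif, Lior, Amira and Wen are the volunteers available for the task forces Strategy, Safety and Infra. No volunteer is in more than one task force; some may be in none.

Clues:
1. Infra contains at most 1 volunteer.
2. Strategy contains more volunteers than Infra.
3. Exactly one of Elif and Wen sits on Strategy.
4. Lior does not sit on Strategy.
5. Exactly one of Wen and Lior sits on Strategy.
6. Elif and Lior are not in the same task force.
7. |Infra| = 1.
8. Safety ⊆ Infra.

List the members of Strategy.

Strategy = {Amira, Wen}

From (4): Lior ∉ Strategy.
(5) (exactly one): Wen ∈ Strategy.
(3) (exactly one): Elif ∉ Strategy.
Suppose Amira ∉ Strategy: no assignment then satisfies all the clues, so Amira ∈ Strategy.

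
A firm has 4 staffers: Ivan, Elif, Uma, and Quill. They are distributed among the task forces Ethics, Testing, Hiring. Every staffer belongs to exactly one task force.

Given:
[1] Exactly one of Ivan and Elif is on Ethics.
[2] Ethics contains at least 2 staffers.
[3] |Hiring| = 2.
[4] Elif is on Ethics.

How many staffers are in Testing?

0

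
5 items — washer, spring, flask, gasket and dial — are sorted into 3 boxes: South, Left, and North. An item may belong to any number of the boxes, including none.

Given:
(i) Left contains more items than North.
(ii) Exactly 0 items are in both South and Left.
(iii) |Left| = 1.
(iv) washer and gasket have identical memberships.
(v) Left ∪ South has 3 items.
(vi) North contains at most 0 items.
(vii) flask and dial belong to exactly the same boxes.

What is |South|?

2

(vi): North already has 0, so the rest are out.
Suppose washer ∈ Left: no assignment then satisfies all the clues, so washer ∉ Left.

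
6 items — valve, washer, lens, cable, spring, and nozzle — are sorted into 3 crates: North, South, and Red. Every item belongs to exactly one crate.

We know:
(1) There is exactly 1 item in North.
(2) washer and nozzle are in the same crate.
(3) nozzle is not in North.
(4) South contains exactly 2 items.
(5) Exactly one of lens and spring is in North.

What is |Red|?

3

From (3): nozzle ∉ North.
(2): washer matches nozzle: washer ∉ North.
Suppose valve ∈ North: no assignment then satisfies all the clues, so valve ∉ North.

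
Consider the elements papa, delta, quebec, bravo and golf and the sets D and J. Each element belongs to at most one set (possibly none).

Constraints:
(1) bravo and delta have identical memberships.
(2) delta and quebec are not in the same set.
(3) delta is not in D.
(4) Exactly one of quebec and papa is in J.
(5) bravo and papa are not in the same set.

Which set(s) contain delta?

From (3): delta ∉ D.
(1): bravo matches delta: bravo ∉ D.
Suppose delta ∈ J: no assignment then satisfies all the clues, so delta ∉ J.

delta: none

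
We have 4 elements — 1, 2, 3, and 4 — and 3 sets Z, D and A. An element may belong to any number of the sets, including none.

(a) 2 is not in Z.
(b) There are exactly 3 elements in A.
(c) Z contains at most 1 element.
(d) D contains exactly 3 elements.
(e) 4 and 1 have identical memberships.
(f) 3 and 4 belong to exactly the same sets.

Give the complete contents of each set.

Z = {}; D = {1, 3, 4}; A = {1, 3, 4}

From (a): 2 ∉ Z.
Suppose 1 ∈ Z: no assignment then satisfies all the clues, so 1 ∉ Z.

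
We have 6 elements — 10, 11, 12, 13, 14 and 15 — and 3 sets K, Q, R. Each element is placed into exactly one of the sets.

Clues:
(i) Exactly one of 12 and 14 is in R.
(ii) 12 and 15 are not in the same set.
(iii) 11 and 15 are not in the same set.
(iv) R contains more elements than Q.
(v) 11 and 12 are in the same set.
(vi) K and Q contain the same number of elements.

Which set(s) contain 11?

11: R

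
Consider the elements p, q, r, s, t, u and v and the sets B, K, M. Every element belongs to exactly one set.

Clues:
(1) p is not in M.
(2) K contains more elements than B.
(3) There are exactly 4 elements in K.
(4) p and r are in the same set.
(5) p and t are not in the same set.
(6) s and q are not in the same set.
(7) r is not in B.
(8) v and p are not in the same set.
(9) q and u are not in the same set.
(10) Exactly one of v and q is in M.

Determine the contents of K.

K = {p, r, s, u}

From (1): p ∉ M.
From (7): r ∉ B.
(4): p matches r: p ∉ B.
(4): r matches p: r ∉ M.
Only one set left: p ∈ K.
Only one set left: r ∈ K.
(5): t ∉ K.
(8): v ∉ K.
Suppose q ∈ K: no assignment then satisfies all the clues, so q ∉ K.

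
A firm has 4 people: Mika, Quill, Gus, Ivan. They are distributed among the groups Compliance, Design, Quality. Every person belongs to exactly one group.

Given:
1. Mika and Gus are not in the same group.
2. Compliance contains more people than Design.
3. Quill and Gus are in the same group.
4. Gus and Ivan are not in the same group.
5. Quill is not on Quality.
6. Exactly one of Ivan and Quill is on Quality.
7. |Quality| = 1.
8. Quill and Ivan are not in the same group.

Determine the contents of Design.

Design = {Mika}

From (5): Quill ∉ Quality.
(3): Gus matches Quill: Gus ∉ Quality.
(6) (exactly one): Ivan ∈ Quality.
(7): Quality already has 1, so the rest are out.
Suppose Mika ∉ Design: no assignment then satisfies all the clues, so Mika ∈ Design.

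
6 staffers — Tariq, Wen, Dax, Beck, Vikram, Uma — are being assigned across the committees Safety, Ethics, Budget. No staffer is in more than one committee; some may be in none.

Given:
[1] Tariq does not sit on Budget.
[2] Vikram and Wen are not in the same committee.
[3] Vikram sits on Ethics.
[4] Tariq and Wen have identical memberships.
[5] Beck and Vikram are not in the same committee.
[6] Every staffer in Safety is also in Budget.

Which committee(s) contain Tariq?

From (1): Tariq ∉ Budget.
From (3): Vikram ∈ Ethics.
(2): Wen ∉ Ethics.
(4): Tariq matches Wen: Tariq ∉ Ethics.
(4): Wen matches Tariq: Wen ∉ Budget.
(5): Beck ∉ Ethics.
(6) contrapositive: Tariq ∉ Safety.
(6) contrapositive: Wen ∉ Safety.

Tariq: none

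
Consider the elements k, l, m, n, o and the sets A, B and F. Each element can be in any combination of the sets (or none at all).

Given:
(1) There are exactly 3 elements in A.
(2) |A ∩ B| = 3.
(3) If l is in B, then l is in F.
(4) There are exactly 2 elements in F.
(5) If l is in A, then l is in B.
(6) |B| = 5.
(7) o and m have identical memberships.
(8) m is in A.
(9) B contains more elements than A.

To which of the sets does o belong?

o: A, B

From (8): m ∈ A.
(6): only 5 candidates remain for B, so all are in.
(7): o matches m: o ∈ A.
(3): l ∈ F.
Suppose o ∈ F: no assignment then satisfies all the clues, so o ∉ F.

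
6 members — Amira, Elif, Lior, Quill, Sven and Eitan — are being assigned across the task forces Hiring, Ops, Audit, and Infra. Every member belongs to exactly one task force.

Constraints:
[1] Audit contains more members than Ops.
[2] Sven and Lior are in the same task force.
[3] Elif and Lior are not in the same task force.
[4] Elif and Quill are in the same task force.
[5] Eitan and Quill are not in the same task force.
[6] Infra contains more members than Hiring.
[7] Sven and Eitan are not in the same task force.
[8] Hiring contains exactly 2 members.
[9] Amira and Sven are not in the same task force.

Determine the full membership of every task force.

Hiring = {Lior, Sven}; Ops = {}; Audit = {Eitan}; Infra = {Amira, Elif, Quill}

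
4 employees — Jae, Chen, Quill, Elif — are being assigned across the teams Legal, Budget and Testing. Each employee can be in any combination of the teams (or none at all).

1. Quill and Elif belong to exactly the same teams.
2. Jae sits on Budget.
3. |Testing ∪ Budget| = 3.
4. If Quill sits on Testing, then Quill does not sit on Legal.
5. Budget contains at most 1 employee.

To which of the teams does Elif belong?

From (2): Jae ∈ Budget.
(5): Budget already has 1, so the rest are out.
Suppose Elif ∈ Legal: no assignment then satisfies all the clues, so Elif ∉ Legal.

Elif: Testing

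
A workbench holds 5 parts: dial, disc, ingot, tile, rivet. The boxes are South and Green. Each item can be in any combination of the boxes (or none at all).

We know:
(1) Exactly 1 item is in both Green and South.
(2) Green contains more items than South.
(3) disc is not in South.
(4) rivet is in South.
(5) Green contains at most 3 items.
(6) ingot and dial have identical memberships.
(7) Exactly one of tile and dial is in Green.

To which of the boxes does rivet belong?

rivet: Green, South

From (3): disc ∉ South.
From (4): rivet ∈ South.
Suppose rivet ∉ Green: no assignment then satisfies all the clues, so rivet ∈ Green.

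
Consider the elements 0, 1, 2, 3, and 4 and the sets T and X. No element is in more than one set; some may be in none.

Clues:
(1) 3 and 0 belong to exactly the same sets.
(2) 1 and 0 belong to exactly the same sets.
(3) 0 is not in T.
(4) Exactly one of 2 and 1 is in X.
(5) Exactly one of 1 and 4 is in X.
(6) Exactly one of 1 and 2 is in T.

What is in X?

From (3): 0 ∉ T.
(1): 3 matches 0: 3 ∉ T.
(2): 1 matches 0: 1 ∉ T.
(6) (exactly one): 2 ∈ T.
(4) (exactly one): 1 ∈ X.
(5) (exactly one): 4 ∉ X.
(2): 0 matches 1: 0 ∈ X.
(1): 3 matches 0: 3 ∈ X.

X = {0, 1, 3}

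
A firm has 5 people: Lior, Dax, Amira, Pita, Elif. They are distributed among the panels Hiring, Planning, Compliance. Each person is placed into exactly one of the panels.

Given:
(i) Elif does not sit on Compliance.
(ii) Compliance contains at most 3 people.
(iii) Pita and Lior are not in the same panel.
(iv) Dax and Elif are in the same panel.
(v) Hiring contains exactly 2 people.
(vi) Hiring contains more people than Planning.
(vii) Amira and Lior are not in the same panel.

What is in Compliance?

Compliance = {Amira, Pita}

From (i): Elif ∉ Compliance.
(iv): Dax matches Elif: Dax ∉ Compliance.
Suppose Lior ∈ Compliance: no assignment then satisfies all the clues, so Lior ∉ Compliance.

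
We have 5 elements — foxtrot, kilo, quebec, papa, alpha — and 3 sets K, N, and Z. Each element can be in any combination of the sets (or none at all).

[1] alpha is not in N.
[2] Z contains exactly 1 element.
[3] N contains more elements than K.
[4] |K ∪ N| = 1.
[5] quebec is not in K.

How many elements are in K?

0

From (1): alpha ∉ N.
From (5): quebec ∉ K.
Suppose foxtrot ∈ K: no assignment then satisfies all the clues, so foxtrot ∉ K.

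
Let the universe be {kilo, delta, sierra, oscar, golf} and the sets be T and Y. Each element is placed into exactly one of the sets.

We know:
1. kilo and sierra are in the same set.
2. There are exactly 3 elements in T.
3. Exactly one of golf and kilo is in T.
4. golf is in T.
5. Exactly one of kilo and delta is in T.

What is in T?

T = {delta, golf, oscar}

From (4): golf ∈ T.
(3) (exactly one): kilo ∉ T.
(5) (exactly one): delta ∈ T.
Only one set left: kilo ∈ Y.
(1): sierra matches kilo: sierra ∉ T.
(1): sierra matches kilo: sierra ∈ Y.
(2): only 3 candidates remain for T, so all are in.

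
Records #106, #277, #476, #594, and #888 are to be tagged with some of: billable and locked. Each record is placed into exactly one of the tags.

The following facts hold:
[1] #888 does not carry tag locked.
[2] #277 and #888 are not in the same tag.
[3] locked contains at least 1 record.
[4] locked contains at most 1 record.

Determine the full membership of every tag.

billable = {#106, #476, #594, #888}; locked = {#277}

From (1): #888 ∉ locked.
Only one tag left: #888 ∈ billable.
(2): #277 ∉ billable.
Only one tag left: #277 ∈ locked.
(4): locked already has 1, so the rest are out.
Only one tag left: #106 ∈ billable.
Only one tag left: #476 ∈ billable.
Only one tag left: #594 ∈ billable.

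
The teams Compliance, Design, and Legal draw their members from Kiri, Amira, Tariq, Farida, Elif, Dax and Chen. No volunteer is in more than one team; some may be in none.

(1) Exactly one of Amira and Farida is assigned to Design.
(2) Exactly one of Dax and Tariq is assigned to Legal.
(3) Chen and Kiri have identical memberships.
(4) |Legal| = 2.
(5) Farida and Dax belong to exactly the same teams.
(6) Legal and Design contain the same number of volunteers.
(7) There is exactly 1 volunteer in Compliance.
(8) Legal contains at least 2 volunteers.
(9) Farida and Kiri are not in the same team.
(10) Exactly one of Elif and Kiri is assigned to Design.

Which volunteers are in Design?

Design = {Amira, Elif}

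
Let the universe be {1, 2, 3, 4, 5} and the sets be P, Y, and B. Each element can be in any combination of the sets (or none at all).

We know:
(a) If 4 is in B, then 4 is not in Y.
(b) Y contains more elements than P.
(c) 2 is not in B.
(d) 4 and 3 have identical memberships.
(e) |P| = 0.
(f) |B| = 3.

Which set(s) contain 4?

4: B

From (c): 2 ∉ B.
(e): P already has 0, so the rest are out.
Suppose 4 ∈ Y: no assignment then satisfies all the clues, so 4 ∉ Y.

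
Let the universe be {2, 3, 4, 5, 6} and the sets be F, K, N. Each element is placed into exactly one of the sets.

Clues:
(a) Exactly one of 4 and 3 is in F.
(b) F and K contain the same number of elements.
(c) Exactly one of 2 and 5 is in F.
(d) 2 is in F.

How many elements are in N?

From (d): 2 ∈ F.
(c) (exactly one): 5 ∉ F.
Suppose 6 ∈ F: no assignment then satisfies all the clues, so 6 ∉ F.

1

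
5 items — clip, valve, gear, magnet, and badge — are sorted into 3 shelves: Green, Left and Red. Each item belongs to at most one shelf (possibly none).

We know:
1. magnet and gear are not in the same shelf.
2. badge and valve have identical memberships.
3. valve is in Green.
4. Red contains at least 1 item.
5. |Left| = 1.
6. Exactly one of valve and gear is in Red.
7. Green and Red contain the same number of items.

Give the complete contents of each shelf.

Green = {badge, valve}; Left = {magnet}; Red = {clip, gear}

From (3): valve ∈ Green.
(2): badge matches valve: badge ∈ Green.
(6) (exactly one): gear ∈ Red.
(1): magnet ∉ Red.
Suppose clip ∈ Green: no assignment then satisfies all the clues, so clip ∉ Green.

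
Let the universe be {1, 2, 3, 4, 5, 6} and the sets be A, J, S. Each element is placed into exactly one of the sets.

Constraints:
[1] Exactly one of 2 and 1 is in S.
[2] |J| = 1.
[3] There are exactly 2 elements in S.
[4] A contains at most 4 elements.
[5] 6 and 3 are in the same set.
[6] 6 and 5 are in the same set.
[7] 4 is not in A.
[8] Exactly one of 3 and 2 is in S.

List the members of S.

S = {2, 4}

From (7): 4 ∉ A.
Suppose 1 ∈ S: no assignment then satisfies all the clues, so 1 ∉ S.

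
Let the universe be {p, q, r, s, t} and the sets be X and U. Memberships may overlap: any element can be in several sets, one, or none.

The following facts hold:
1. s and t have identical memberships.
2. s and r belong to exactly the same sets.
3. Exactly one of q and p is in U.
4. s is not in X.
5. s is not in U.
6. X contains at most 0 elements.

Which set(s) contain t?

t: none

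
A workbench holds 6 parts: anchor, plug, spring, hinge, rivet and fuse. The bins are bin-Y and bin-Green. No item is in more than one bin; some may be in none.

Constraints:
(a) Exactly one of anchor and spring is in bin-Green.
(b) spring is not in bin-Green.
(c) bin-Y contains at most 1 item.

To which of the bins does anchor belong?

From (b): spring ∉ bin-Green.
(a) (exactly one): anchor ∈ bin-Green.

anchor: bin-Green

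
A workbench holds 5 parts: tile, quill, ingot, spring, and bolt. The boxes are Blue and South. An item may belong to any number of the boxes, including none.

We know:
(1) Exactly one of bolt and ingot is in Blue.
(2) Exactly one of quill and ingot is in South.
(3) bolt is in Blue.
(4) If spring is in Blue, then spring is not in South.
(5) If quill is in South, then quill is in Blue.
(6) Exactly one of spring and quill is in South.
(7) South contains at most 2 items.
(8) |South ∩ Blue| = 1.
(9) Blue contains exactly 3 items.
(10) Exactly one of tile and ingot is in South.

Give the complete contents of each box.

From (3): bolt ∈ Blue.
(1) (exactly one): ingot ∉ Blue.
Suppose tile ∈ Blue: no assignment then satisfies all the clues, so tile ∉ Blue.

Blue = {bolt, quill, spring}; South = {quill, tile}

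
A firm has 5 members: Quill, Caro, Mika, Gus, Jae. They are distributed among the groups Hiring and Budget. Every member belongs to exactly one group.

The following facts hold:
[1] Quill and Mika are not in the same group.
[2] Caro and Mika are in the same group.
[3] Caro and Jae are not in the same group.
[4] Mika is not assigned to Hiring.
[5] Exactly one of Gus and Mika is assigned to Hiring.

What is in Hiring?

Hiring = {Gus, Jae, Quill}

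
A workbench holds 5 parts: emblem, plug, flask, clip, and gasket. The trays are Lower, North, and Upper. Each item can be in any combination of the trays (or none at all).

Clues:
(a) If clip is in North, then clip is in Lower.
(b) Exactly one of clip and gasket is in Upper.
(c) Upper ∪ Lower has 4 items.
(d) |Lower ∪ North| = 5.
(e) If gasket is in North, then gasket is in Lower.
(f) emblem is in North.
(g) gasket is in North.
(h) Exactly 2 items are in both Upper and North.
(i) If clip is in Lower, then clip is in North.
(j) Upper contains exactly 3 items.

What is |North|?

4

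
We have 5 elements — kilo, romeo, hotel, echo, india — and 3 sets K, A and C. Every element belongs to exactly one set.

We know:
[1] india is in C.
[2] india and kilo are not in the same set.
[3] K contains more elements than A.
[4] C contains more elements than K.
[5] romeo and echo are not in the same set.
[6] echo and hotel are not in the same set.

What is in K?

K = {echo, kilo}

From (1): india ∈ C.
(2): kilo ∉ C.
Suppose kilo ∉ K: no assignment then satisfies all the clues, so kilo ∈ K.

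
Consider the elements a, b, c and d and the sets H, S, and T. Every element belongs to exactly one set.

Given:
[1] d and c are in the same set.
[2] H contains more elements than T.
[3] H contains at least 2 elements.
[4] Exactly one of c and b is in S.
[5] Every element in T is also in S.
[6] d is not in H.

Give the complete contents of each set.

H = {a, b}; S = {c, d}; T = {}

From (6): d ∉ H.
(1): c matches d: c ∉ H.
(3): only 2 candidates remain for H, so all are in.
(4) (exactly one): c ∈ S.
(1): d matches c: d ∈ S.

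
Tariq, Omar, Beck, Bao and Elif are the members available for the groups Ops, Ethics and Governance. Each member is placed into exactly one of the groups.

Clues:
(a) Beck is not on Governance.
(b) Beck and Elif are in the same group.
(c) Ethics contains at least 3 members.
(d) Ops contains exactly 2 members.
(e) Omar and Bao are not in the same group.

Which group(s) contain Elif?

Elif: Ethics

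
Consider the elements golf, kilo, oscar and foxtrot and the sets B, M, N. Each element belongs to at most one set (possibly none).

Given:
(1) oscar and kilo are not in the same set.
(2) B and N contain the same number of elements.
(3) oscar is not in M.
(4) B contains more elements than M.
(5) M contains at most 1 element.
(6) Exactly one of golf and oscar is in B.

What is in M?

M = {}

From (3): oscar ∉ M.
Suppose golf ∈ M: no assignment then satisfies all the clues, so golf ∉ M.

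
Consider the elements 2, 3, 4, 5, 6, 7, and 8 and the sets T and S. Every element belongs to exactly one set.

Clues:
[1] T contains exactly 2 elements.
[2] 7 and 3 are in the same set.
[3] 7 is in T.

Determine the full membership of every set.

T = {3, 7}; S = {2, 4, 5, 6, 8}

From (3): 7 ∈ T.
(2): 3 matches 7: 3 ∈ T.
(1): T already has 2, so the rest are out.
Only one set left: 2 ∈ S.
Only one set left: 4 ∈ S.
Only one set left: 5 ∈ S.
Only one set left: 6 ∈ S.
Only one set left: 8 ∈ S.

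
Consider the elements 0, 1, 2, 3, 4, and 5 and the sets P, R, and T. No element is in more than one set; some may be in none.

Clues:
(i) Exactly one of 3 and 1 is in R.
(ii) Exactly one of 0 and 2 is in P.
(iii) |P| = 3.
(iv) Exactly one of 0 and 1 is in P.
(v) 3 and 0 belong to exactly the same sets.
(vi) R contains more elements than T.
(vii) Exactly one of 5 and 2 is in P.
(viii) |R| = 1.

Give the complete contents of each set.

P = {0, 3, 5}; R = {1}; T = {}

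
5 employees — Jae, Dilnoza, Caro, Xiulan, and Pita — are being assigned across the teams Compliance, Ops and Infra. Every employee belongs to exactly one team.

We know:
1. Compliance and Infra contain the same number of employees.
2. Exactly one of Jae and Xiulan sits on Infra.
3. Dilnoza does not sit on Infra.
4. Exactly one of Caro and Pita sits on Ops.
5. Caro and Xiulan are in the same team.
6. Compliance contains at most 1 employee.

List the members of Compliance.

From (3): Dilnoza ∉ Infra.
Suppose Jae ∈ Compliance: no assignment then satisfies all the clues, so Jae ∉ Compliance.

Compliance = {Pita}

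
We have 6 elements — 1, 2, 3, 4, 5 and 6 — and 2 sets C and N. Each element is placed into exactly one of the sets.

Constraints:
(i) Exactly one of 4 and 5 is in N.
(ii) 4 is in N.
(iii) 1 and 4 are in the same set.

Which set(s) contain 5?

5: C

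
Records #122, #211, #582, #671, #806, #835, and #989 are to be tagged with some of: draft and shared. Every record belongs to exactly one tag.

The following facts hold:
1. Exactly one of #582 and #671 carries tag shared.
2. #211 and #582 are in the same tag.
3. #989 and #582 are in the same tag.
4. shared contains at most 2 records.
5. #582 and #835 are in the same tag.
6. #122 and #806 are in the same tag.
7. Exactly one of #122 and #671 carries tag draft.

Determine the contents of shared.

shared = {#671}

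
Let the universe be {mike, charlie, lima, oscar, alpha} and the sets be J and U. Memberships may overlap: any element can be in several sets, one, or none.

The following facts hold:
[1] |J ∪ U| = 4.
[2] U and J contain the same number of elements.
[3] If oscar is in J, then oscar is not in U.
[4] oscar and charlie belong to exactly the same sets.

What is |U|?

2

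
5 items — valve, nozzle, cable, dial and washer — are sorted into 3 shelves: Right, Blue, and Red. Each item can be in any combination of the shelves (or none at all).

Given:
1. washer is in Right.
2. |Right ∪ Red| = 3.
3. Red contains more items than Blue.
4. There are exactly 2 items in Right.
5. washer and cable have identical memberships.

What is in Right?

Right = {cable, washer}

From (1): washer ∈ Right.
(5): cable matches washer: cable ∈ Right.
(4): Right already has 2, so the rest are out.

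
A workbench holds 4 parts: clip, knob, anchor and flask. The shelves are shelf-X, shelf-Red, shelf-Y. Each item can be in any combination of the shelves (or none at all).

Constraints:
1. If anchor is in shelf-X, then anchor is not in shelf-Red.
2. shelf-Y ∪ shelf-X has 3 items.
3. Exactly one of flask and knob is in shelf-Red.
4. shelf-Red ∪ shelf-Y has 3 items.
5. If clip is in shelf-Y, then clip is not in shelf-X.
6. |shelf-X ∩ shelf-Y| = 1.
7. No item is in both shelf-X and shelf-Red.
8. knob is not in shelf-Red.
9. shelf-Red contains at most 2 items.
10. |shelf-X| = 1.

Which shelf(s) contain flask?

flask: shelf-Red, shelf-Y

From (8): knob ∉ shelf-Red.
(3) (exactly one): flask ∈ shelf-Red.
(7) (disjoint): flask ∉ shelf-X.
Suppose flask ∉ shelf-Y: no assignment then satisfies all the clues, so flask ∈ shelf-Y.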